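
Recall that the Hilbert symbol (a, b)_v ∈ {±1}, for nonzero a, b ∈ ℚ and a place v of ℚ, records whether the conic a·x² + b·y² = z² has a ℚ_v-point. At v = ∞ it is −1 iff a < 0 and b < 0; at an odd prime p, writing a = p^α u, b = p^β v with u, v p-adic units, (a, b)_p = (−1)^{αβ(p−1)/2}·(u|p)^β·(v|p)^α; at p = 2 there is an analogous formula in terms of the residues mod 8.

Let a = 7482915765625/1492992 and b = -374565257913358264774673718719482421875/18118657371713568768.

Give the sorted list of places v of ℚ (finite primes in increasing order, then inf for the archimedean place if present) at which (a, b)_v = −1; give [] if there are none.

[2, 43]

Mod squares: a ≡ 1138898, b ≡ -26486. Check v ∈ {∞, 2, 3, 5, 7, 17, 19, 29, 31, 41, 43}.
v=17: a=17^1·(≡10), b=17^3·(≡10) mod 17; (10|17)=-1, (10|17)=-1; (−1)^{1·3·8}·(-1)^3·(-1)^1 = +1.
v=41: a=41^1·(≡8), b=41^3·(≡37) mod 41; (8|41)=+1, (37|41)=+1; (−1)^{1·3·20}·(+1)^3·(+1)^1 = +1.
v=3: a=3^-6·(≡2), b=3^-16·(≡1) mod 3; (2|3)=-1, (1|3)=+1; (−1)^{-6·-16·1}·(-1)^-16·(+1)^-6 = +1.
v=29: a=29^2·(≡2), b=29^6·(≡16) mod 29; (2|29)=-1, (16|29)=+1; (−1)^{2·6·14}·(-1)^6·(+1)^2 = +1.
v=31: a=31^0·(≡9), b=31^2·(≡7) mod 31; (9|31)=+1, (7|31)=+1; (−1)^{0·2·15}·(+1)^2·(+1)^0 = +1.
v=2: v_2(a)=-11, v_2(b)=-33; units ≡ 1, 5 (mod 8); ε·ε+αω+βω = 0·0+-11·1+-33·0 ≡ 1  ⇒  (a,b)_2 = -1.
v=7: a=7^0·(≡5), b=7^-2·(≡1) mod 7; (5|7)=-1, (1|7)=+1; (−1)^{0·-2·3}·(-1)^-2·(+1)^0 = +1.
v=43: a=43^1·(≡31), b=43^2·(≡33) mod 43; (31|43)=+1, (33|43)=-1; (−1)^{1·2·21}·(+1)^2·(-1)^1 = -1.
v=5: a=5^6·(≡2), b=5^16·(≡4) mod 5; (2|5)=-1, (4|5)=+1; (−1)^{6·16·2}·(-1)^16·(+1)^6 = +1.
v=∞: 1138898 > 0 and -26486 < 0  ⇒  (a,b)_∞ = +1.
v=19: a=19^1·(≡9), b=19^3·(≡15) mod 19; (9|19)=+1, (15|19)=-1; (−1)^{1·3·9}·(+1)^3·(-1)^1 = +1.
Ram(1138898, -26486) = {2, 43}; no ℚ_2-point on the conic.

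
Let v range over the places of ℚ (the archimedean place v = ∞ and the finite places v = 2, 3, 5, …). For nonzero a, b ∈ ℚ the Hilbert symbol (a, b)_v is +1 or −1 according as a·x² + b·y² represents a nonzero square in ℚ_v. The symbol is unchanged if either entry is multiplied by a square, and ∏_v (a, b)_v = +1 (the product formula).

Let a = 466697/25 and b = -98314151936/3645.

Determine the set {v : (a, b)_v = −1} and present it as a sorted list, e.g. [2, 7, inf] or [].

(a, b) ≡ (3857, -57970) mod (ℚ^×)²; places V = {2, 3, 5, 7, 11, 13, 17, 19, 29, 31, ∞}.
(a,b)_5: α=-2, u≡2; β=-1, v≡1 (mod 5); (2|5)=-1, (1|5)=+1; sign (−1)^0·-1^-1·+1^-2 = -1.
(a,b)_3: α=0, u≡2; β=-6, v≡2 (mod 3); (2|3)=-1, (2|3)=-1; sign (−1)^0·-1^-6·-1^0 = +1.
(a,b)_19: α=1, u≡12; β=0, v≡8 (mod 19); (12|19)=-1, (8|19)=-1; sign (−1)^0·-1^0·-1^1 = -1.
(a,b)_7: α=1, u≡6; β=2, v≡2 (mod 7); (6|7)=-1, (2|7)=+1; sign (−1)^0·-1^2·+1^1 = +1.
(a,b)_29: α=1, u≡15; β=0, v≡20 (mod 29); (15|29)=-1, (20|29)=+1; sign (−1)^0·-1^0·+1^1 = +1.
(a,b)_∞: sgn(3857)=+, sgn(-57970)=−, so +1.
(a,b)_2: α=0, β=11; u≡1, v≡7 (mod 8); ε(u)ε(v)=0·1, αω(v)=0·0, βω(u)=11·0; sum ≡ 0  ⇒  +1.
(a,b)_11: α=2, u≡6; β=1, v≡10 (mod 11); (6|11)=-1, (10|11)=-1; sign (−1)^0·-1^1·-1^2 = -1.
(a,b)_13: α=0, u≡3; β=2, v≡1 (mod 13); (3|13)=+1, (1|13)=+1; sign (−1)^0·+1^2·+1^0 = +1.
(a,b)_17: α=0, u≡8; β=1, v≡5 (mod 17); (8|17)=+1, (5|17)=-1; sign (−1)^0·+1^1·-1^0 = +1.
(a,b)_31: α=0, u≡22; β=1, v≡3 (mod 31); (22|31)=-1, (3|31)=-1; sign (−1)^0·-1^1·-1^0 = -1.
(3857, -57970 / ℚ) ramifies at {5, 11, 19, 31}: a division algebra.

[5, 11, 19, 31]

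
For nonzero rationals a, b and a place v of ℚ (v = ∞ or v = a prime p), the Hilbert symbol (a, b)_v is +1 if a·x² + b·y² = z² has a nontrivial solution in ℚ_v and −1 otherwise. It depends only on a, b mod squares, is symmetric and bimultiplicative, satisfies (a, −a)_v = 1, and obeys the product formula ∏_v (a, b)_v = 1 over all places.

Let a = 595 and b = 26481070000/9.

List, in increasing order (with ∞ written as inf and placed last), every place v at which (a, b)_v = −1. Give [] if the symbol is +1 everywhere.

[2, 5, 7, 17]

Mod squares: a ≡ 595, b ≡ 187. Check v ∈ {∞, 2, 3, 5, 7, 11, 17}.
v=5: a=5^1·(≡4), b=5^4·(≡3) mod 5; (4|5)=+1, (3|5)=-1; (−1)^{1·4·2}·(+1)^4·(-1)^1 = -1.
v=17: a=17^1·(≡1), b=17^3·(≡11) mod 17; (1|17)=+1, (11|17)=-1; (−1)^{1·3·8}·(+1)^3·(-1)^1 = -1.
v=11: a=11^0·(≡1), b=11^1·(≡10) mod 11; (1|11)=+1, (10|11)=-1; (−1)^{0·1·5}·(+1)^1·(-1)^0 = +1.
v=2: v_2(a)=0, v_2(b)=4; units ≡ 3, 3 (mod 8); ε·ε+αω+βω = 1·1+0·1+4·1 ≡ 1  ⇒  (a,b)_2 = -1.
v=3: a=3^0·(≡1), b=3^-2·(≡1) mod 3; (1|3)=+1, (1|3)=+1; (−1)^{0·-2·1}·(+1)^-2·(+1)^0 = +1.
v=∞: 595 > 0 and 187 > 0  ⇒  (a,b)_∞ = +1.
v=7: a=7^1·(≡1), b=7^2·(≡6) mod 7; (1|7)=+1, (6|7)=-1; (−1)^{1·2·3}·(+1)^2·(-1)^1 = -1.
|Ram(595, 187)| = 4, even; anisotropic at {2, 5, 7, 17}.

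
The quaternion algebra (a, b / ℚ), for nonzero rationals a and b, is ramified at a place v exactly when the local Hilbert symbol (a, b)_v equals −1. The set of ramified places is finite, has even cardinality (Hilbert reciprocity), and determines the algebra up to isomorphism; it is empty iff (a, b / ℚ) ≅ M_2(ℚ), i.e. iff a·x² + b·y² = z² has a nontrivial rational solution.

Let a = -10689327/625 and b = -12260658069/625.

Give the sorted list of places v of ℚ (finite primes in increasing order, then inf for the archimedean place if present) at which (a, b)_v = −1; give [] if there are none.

[11, inf]

Mod squares: a ≡ -14663, b ≡ -17501. Check v ∈ {∞, 2, 3, 5, 11, 31, 37, 43}.
v=43: a=43^1·(≡39), b=43^1·(≡13) mod 43; (39|43)=-1, (13|43)=+1; (−1)^{1·1·21}·(-1)^1·(+1)^1 = +1.
v=5: a=5^-4·(≡3), b=5^-4·(≡1) mod 5; (3|5)=-1, (1|5)=+1; (−1)^{-4·-4·2}·(-1)^-4·(+1)^-4 = +1.
v=2: v_2(a)=0, v_2(b)=0; units ≡ 1, 3 (mod 8); ε·ε+αω+βω = 0·1+0·1+0·0 ≡ 0  ⇒  (a,b)_2 = +1.
v=37: a=37^0·(≡16), b=37^1·(≡15) mod 37; (16|37)=+1, (15|37)=-1; (−1)^{0·1·18}·(+1)^1·(-1)^0 = +1.
v=11: a=11^1·(≡3), b=11^1·(≡9) mod 11; (3|11)=+1, (9|11)=+1; (−1)^{1·1·5}·(+1)^1·(+1)^1 = -1.
v=31: a=31^1·(≡24), b=31^2·(≡20) mod 31; (24|31)=-1, (20|31)=+1; (−1)^{1·2·15}·(-1)^2·(+1)^1 = +1.
v=3: a=3^6·(≡1), b=3^6·(≡1) mod 3; (1|3)=+1, (1|3)=+1; (−1)^{6·6·1}·(+1)^6·(+1)^6 = +1.
v=∞: -14663 < 0 and -17501 < 0  ⇒  (a,b)_∞ = -1.
(-14663, -17501 / ℚ) ramifies at {11, ∞}: a division algebra.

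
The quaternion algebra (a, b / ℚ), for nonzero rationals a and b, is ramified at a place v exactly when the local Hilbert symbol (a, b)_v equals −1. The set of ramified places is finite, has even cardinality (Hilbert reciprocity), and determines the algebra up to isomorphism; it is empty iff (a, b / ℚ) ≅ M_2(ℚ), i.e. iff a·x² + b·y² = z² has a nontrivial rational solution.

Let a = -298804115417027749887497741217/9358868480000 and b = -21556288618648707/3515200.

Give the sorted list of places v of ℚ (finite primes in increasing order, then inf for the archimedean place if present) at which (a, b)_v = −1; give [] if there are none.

(a, b) ≡ (-66, -39) mod (ℚ^×)²; places V = {2, 3, 5, 7, 11, 13, 17, 23, 29, ∞}.
(a,b)_23: α=2, u≡4; β=0, v≡19 (mod 23); (4|23)=+1, (19|23)=-1; sign (−1)^0·+1^0·-1^2 = +1.
(a,b)_2: α=-19, β=-6; u≡7, v≡1 (mod 8); ε(u)ε(v)=1·0, αω(v)=-19·0, βω(u)=-6·0; sum ≡ 0  ⇒  +1.
(a,b)_11: α=7, u≡4; β=4, v≡1 (mod 11); (4|11)=+1, (1|11)=+1; sign (−1)^0·+1^4·+1^7 = +1.
(a,b)_7: α=4, u≡4; β=4, v≡6 (mod 7); (4|7)=+1, (6|7)=-1; sign (−1)^0·+1^4·-1^4 = +1.
(a,b)_∞: sgn(-66)=−, sgn(-39)=−, so -1.
(a,b)_3: α=5, u≡2; β=1, v≡2 (mod 3); (2|3)=-1, (2|3)=-1; sign (−1)^1·-1^1·-1^5 = -1.
(a,b)_5: α=-4, u≡1; β=-2, v≡1 (mod 5); (1|5)=+1, (1|5)=+1; sign (−1)^0·+1^-2·+1^-4 = +1.
(a,b)_29: α=6, u≡18; β=4, v≡17 (mod 29); (18|29)=-1, (17|29)=-1; sign (−1)^0·-1^4·-1^6 = +1.
(a,b)_17: α=4, u≡16; β=2, v≡7 (mod 17); (16|17)=+1, (7|17)=-1; sign (−1)^0·+1^2·-1^4 = +1.
(a,b)_13: α=-4, u≡9; β=-3, v≡12 (mod 13); (9|13)=+1, (12|13)=+1; sign (−1)^0·+1^-3·+1^-4 = +1.
(-66, -39 / ℚ) ramifies at {3, ∞}: a division algebra.

[3, inf]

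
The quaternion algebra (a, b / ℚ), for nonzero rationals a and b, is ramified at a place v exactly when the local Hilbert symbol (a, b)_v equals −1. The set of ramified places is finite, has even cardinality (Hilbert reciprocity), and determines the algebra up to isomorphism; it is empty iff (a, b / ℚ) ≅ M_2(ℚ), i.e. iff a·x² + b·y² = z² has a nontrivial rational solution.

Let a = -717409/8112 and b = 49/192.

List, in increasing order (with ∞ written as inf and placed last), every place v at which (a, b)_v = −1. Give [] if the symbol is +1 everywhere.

[]

Mod squares: a ≡ -3, b ≡ 3. Check v ∈ {∞, 2, 3, 7, 11, 13}.
v=2: v_2(a)=-4, v_2(b)=-6; units ≡ 5, 3 (mod 8); ε·ε+αω+βω = 0·1+-4·1+-6·1 ≡ 0  ⇒  (a,b)_2 = +1.
v=11: a=11^4·(≡10), b=11^0·(≡1) mod 11; (10|11)=-1, (1|11)=+1; (−1)^{4·0·5}·(-1)^0·(+1)^4 = +1.
v=∞: -3 < 0 and 3 > 0  ⇒  (a,b)_∞ = +1.
v=13: a=13^-2·(≡1), b=13^0·(≡1) mod 13; (1|13)=+1, (1|13)=+1; (−1)^{-2·0·6}·(+1)^0·(+1)^-2 = +1.
v=3: a=3^-1·(≡2), b=3^-1·(≡1) mod 3; (2|3)=-1, (1|3)=+1; (−1)^{-1·-1·1}·(-1)^-1·(+1)^-1 = +1.
v=7: a=7^2·(≡4), b=7^2·(≡5) mod 7; (4|7)=+1, (5|7)=-1; (−1)^{2·2·3}·(+1)^2·(-1)^2 = +1.
Every local symbol is +1, so the conic -3·x² + 3·y² = z² has ℚ_v-points for all v and hence a ℚ-point; (a, b / ℚ) ≅ M_2(ℚ).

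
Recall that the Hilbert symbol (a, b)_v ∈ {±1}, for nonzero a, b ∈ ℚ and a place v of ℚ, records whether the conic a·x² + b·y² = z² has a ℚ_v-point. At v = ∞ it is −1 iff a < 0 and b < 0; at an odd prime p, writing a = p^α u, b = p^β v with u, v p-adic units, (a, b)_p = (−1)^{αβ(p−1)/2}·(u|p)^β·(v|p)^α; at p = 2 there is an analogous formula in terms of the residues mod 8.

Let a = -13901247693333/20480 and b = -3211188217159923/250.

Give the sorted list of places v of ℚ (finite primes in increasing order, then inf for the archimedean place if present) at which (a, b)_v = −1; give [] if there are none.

(a, b) ≡ (-36465, -15470) mod (ℚ^×)²; places V = {2, 3, 5, 7, 11, 13, 17, ∞}.
(a,b)_5: α=-1, u≡2; β=-3, v≡1 (mod 5); (2|5)=-1, (1|5)=+1; sign (−1)^0·-1^-3·+1^-1 = -1.
(a,b)_7: α=4, u≡5; β=5, v≡4 (mod 7); (5|7)=-1, (4|7)=+1; sign (−1)^0·-1^5·+1^4 = -1.
(a,b)_2: α=-12, β=-1; u≡7, v≡1 (mod 8); ε(u)ε(v)=1·0, αω(v)=-12·0, βω(u)=-1·0; sum ≡ 0  ⇒  +1.
(a,b)_17: α=1, u≡14; β=1, v≡4 (mod 17); (14|17)=-1, (4|17)=+1; sign (−1)^0·-1^1·+1^1 = -1.
(a,b)_∞: sgn(-36465)=−, sgn(-15470)=−, so -1.
(a,b)_11: α=3, u≡6; β=4, v≡7 (mod 11); (6|11)=-1, (7|11)=-1; sign (−1)^0·-1^4·-1^3 = -1.
(a,b)_3: α=9, u≡1; β=10, v≡1 (mod 3); (1|3)=+1, (1|3)=+1; sign (−1)^0·+1^10·+1^9 = +1.
(a,b)_13: α=1, u≡3; β=1, v≡11 (mod 13); (3|13)=+1, (11|13)=-1; sign (−1)^0·+1^1·-1^1 = -1.
|Ram(-36465, -15470)| = 6, even; anisotropic at {5, 7, 11, 13, 17, ∞}.

[5, 7, 11, 13, 17, inf]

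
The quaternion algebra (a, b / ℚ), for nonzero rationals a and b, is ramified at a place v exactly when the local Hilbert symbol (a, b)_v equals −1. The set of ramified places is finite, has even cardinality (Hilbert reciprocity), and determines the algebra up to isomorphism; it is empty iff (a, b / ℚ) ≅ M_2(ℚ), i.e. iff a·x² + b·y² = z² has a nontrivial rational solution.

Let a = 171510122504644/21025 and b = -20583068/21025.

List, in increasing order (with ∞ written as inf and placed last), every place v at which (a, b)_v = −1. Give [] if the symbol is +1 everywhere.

[7, 19, 23, 43]

(a, b) ≡ (191649409, -23) mod (ℚ^×)²; places V = {2, 5, 7, 11, 19, 23, 29, 31, 43, 47, ∞}.
(a,b)_47: α=1, u≡12; β=0, v≡7 (mod 47); (12|47)=+1, (7|47)=+1; sign (−1)^0·+1^0·+1^1 = +1.
(a,b)_19: α=1, u≡8; β=0, v≡8 (mod 19); (8|19)=-1, (8|19)=-1; sign (−1)^0·-1^0·-1^1 = -1.
(a,b)_2: α=2, β=2; u≡1, v≡1 (mod 8); ε(u)ε(v)=0·0, αω(v)=2·0, βω(u)=2·0; sum ≡ 0  ⇒  +1.
(a,b)_23: α=1, u≡15; β=1, v≡20 (mod 23); (15|23)=-1, (20|23)=-1; sign (−1)^1·-1^1·-1^1 = -1.
(a,b)_5: α=-2, u≡4; β=-2, v≡2 (mod 5); (4|5)=+1, (2|5)=-1; sign (−1)^0·+1^-2·-1^-2 = +1.
(a,b)_43: α=3, u≡36; β=2, v≡19 (mod 43); (36|43)=+1, (19|43)=-1; sign (−1)^0·+1^2·-1^3 = -1.
(a,b)_7: α=1, u≡6; β=0, v≡3 (mod 7); (6|7)=-1, (3|7)=-1; sign (−1)^0·-1^0·-1^1 = -1.
(a,b)_11: α=2, u≡6; β=2, v≡10 (mod 11); (6|11)=-1, (10|11)=-1; sign (−1)^0·-1^2·-1^2 = +1.
(a,b)_∞: sgn(191649409)=+, sgn(-23)=−, so +1.
(a,b)_29: α=-2, u≡25; β=-2, v≡7 (mod 29); (25|29)=+1, (7|29)=+1; sign (−1)^0·+1^-2·+1^-2 = +1.
(a,b)_31: α=1, u≡20; β=0, v≡18 (mod 31); (20|31)=+1, (18|31)=+1; sign (−1)^0·+1^0·+1^1 = +1.
Ram(191649409, -23) = {7, 19, 23, 43}; no ℚ_7-point on the conic.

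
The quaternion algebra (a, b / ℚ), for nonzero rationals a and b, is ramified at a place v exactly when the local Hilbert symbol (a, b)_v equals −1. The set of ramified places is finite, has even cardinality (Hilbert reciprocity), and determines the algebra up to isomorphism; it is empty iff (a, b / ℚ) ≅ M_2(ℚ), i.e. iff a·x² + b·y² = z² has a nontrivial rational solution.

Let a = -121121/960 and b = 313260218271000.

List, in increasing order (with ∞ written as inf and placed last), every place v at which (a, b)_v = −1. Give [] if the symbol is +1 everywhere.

[13, 19]

Mod squares: a ≡ -15015, b ≡ 248710. Check v ∈ {∞, 2, 3, 5, 7, 11, 13, 17, 19}.
v=13: a=13^1·(≡11), b=13^4·(≡2) mod 13; (11|13)=-1, (2|13)=-1; (−1)^{1·4·6}·(-1)^4·(-1)^1 = -1.
v=5: a=5^-1·(≡2), b=5^3·(≡3) mod 5; (2|5)=-1, (3|5)=-1; (−1)^{-1·3·2}·(-1)^3·(-1)^-1 = +1.
v=7: a=7^1·(≡1), b=7^3·(≡6) mod 7; (1|7)=+1, (6|7)=-1; (−1)^{1·3·3}·(+1)^3·(-1)^1 = +1.
v=11: a=11^3·(≡10), b=11^1·(≡3) mod 11; (10|11)=-1, (3|11)=+1; (−1)^{3·1·5}·(-1)^1·(+1)^3 = +1.
v=2: v_2(a)=-6, v_2(b)=3; units ≡ 1, 3 (mod 8); ε·ε+αω+βω = 0·1+-6·1+3·0 ≡ 0  ⇒  (a,b)_2 = +1.
v=17: a=17^0·(≡9), b=17^1·(≡3) mod 17; (9|17)=+1, (3|17)=-1; (−1)^{0·1·8}·(+1)^1·(-1)^0 = +1.
v=∞: -15015 < 0 and 248710 > 0  ⇒  (a,b)_∞ = +1.
v=19: a=19^0·(≡8), b=19^1·(≡15) mod 19; (8|19)=-1, (15|19)=-1; (−1)^{0·1·9}·(-1)^1·(-1)^0 = -1.
v=3: a=3^-1·(≡2), b=3^2·(≡1) mod 3; (2|3)=-1, (1|3)=+1; (−1)^{-1·2·1}·(-1)^2·(+1)^-1 = +1.
(-15015, 248710 / ℚ) ramifies at {13, 19}: a division algebra.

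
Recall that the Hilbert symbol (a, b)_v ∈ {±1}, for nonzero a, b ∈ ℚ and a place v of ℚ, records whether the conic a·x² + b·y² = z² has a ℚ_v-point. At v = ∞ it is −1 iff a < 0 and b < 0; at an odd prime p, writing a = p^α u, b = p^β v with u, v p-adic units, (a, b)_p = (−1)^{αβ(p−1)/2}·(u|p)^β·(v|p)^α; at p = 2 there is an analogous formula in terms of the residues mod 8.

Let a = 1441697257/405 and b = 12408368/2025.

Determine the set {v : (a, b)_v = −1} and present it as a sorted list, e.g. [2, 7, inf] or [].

(a, b) ≡ (17765, 323) mod (ℚ^×)²; places V = {2, 3, 5, 7, 11, 13, 17, 19, ∞}.
(a,b)_5: α=-1, u≡2; β=-2, v≡3 (mod 5); (2|5)=-1, (3|5)=-1; sign (−1)^0·-1^-2·-1^-1 = -1.
(a,b)_17: α=1, u≡1; β=1, v≡13 (mod 17); (1|17)=+1, (13|17)=+1; sign (−1)^0·+1^1·+1^1 = +1.
(a,b)_11: α=1, u≡9; β=0, v≡5 (mod 11); (9|11)=+1, (5|11)=+1; sign (−1)^0·+1^0·+1^1 = +1.
(a,b)_3: α=-4, u≡2; β=-4, v≡2 (mod 3); (2|3)=-1, (2|3)=-1; sign (−1)^0·-1^-4·-1^-4 = +1.
(a,b)_19: α=1, u≡7; β=1, v≡9 (mod 19); (7|19)=+1, (9|19)=+1; sign (−1)^1·+1^1·+1^1 = -1.
(a,b)_∞: sgn(17765)=+, sgn(323)=+, so +1.
(a,b)_2: α=0, β=4; u≡5, v≡3 (mod 8); ε(u)ε(v)=0·1, αω(v)=0·1, βω(u)=4·1; sum ≡ 0  ⇒  +1.
(a,b)_7: α=4, u≡3; β=4, v≡1 (mod 7); (3|7)=-1, (1|7)=+1; sign (−1)^0·-1^4·+1^4 = +1.
(a,b)_13: α=2, u≡5; β=0, v≡5 (mod 13); (5|13)=-1, (5|13)=-1; sign (−1)^0·-1^0·-1^2 = +1.
Ram(17765, 323) = {5, 19}; no ℚ_5-point on the conic.

[5, 19]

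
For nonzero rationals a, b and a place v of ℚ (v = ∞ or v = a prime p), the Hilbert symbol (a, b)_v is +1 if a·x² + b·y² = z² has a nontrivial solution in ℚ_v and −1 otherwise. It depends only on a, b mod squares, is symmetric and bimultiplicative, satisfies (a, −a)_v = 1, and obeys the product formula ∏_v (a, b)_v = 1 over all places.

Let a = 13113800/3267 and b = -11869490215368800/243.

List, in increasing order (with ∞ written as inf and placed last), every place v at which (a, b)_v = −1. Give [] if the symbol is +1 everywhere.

Mod squares: a ≡ 393414, b ≡ -20706. Check v ∈ {∞, 2, 3, 5, 7, 11, 17, 19, 29}.
v=5: a=5^2·(≡1), b=5^2·(≡1) mod 5; (1|5)=+1, (1|5)=+1; (−1)^{2·2·2}·(+1)^2·(+1)^2 = +1.
v=2: v_2(a)=3, v_2(b)=5; units ≡ 3, 7 (mod 8); ε·ε+αω+βω = 1·1+3·0+5·1 ≡ 0  ⇒  (a,b)_2 = +1.
v=∞: 393414 > 0 and -20706 < 0  ⇒  (a,b)_∞ = +1.
v=29: a=29^1·(≡20), b=29^3·(≡27) mod 29; (20|29)=+1, (27|29)=-1; (−1)^{1·3·14}·(+1)^3·(-1)^1 = -1.
v=17: a=17^1·(≡14), b=17^3·(≡11) mod 17; (14|17)=-1, (11|17)=-1; (−1)^{1·3·8}·(-1)^3·(-1)^1 = +1.
v=7: a=7^1·(≡5), b=7^3·(≡3) mod 7; (5|7)=-1, (3|7)=-1; (−1)^{1·3·3}·(-1)^3·(-1)^1 = -1.
v=11: a=11^-2·(≡8), b=11^0·(≡8) mod 11; (8|11)=-1, (8|11)=-1; (−1)^{-2·0·5}·(-1)^0·(-1)^-2 = +1.
v=19: a=19^1·(≡13), b=19^2·(≡9) mod 19; (13|19)=-1, (9|19)=+1; (−1)^{1·2·9}·(-1)^2·(+1)^1 = +1.
v=3: a=3^-3·(≡2), b=3^-5·(≡1) mod 3; (2|3)=-1, (1|3)=+1; (−1)^{-3·-5·1}·(-1)^-5·(+1)^-3 = +1.
Ram(393414, -20706) = {7, 29}; no ℚ_7-point on the conic.

[7, 29]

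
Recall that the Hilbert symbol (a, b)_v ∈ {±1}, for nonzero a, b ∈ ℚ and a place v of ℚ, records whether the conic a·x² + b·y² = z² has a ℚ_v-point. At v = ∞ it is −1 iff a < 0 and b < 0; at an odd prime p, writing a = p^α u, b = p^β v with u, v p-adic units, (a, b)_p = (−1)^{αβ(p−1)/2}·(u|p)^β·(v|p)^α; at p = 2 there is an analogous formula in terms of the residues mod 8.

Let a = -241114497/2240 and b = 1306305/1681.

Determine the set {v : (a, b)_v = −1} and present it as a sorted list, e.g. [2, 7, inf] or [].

Mod squares: a ≡ -94395, b ≡ 145145. Check v ∈ {∞, 2, 3, 5, 7, 11, 13, 23, 29, 31, 41}.
v=3: a=3^1·(≡2), b=3^2·(≡2) mod 3; (2|3)=-1, (2|3)=-1; (−1)^{1·2·1}·(-1)^2·(-1)^1 = -1.
v=41: a=41^0·(≡12), b=41^-2·(≡4) mod 41; (12|41)=-1, (4|41)=+1; (−1)^{0·-2·20}·(-1)^-2·(+1)^0 = +1.
v=5: a=5^-1·(≡1), b=5^1·(≡1) mod 5; (1|5)=+1, (1|5)=+1; (−1)^{-1·1·2}·(+1)^1·(+1)^-1 = +1.
v=∞: -94395 < 0 and 145145 > 0  ⇒  (a,b)_∞ = +1.
v=29: a=29^1·(≡1), b=29^1·(≡21) mod 29; (1|29)=+1, (21|29)=-1; (−1)^{1·1·14}·(+1)^1·(-1)^1 = -1.
v=13: a=13^2·(≡6), b=13^1·(≡2) mod 13; (6|13)=-1, (2|13)=-1; (−1)^{2·1·6}·(-1)^1·(-1)^2 = -1.
v=7: a=7^-1·(≡4), b=7^1·(≡2) mod 7; (4|7)=+1, (2|7)=+1; (−1)^{-1·1·3}·(+1)^1·(+1)^-1 = -1.
v=11: a=11^0·(≡2), b=11^1·(≡6) mod 11; (2|11)=-1, (6|11)=-1; (−1)^{0·1·5}·(-1)^1·(-1)^0 = -1.
v=23: a=23^2·(≡10), b=23^0·(≡10) mod 23; (10|23)=-1, (10|23)=-1; (−1)^{2·0·11}·(-1)^0·(-1)^2 = +1.
v=2: v_2(a)=-6, v_2(b)=0; units ≡ 5, 1 (mod 8); ε·ε+αω+βω = 0·0+-6·0+0·1 ≡ 0  ⇒  (a,b)_2 = +1.
v=31: a=31^1·(≡21), b=31^0·(≡26) mod 31; (21|31)=-1, (26|31)=-1; (−1)^{1·0·15}·(-1)^0·(-1)^1 = -1.
Ram(-94395, 145145) = {3, 7, 11, 13, 29, 31}; no ℚ_3-point on the conic.

[3, 7, 11, 13, 29, 31]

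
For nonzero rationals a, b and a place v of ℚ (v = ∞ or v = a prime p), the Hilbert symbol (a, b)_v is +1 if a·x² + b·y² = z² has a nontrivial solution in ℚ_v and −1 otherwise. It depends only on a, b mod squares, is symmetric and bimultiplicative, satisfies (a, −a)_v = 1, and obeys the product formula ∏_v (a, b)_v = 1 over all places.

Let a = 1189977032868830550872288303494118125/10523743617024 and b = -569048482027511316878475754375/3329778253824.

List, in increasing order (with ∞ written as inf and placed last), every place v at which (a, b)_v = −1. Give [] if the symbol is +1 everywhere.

[19, 23]

(a, b) ≡ (16893109, -4902247) mod (ℚ^×)²; places V = {2, 3, 5, 7, 11, 19, 23, 29, 31, 41, 43, ∞}.
(a,b)_43: α=3, u≡14; β=2, v≡35 (mod 43); (14|43)=+1, (35|43)=+1; sign (−1)^0·+1^2·+1^3 = +1.
(a,b)_41: α=4, u≡40; β=3, v≡12 (mod 41); (40|41)=+1, (12|41)=-1; sign (−1)^0·+1^3·-1^4 = +1.
(a,b)_29: α=1, u≡17; β=1, v≡3 (mod 29); (17|29)=-1, (3|29)=-1; sign (−1)^0·-1^1·-1^1 = +1.
(a,b)_∞: sgn(16893109)=+, sgn(-4902247)=−, so +1.
(a,b)_5: α=4, u≡1; β=4, v≡2 (mod 5); (1|5)=+1, (2|5)=-1; sign (−1)^0·+1^4·-1^4 = +1.
(a,b)_23: α=3, u≡8; β=2, v≡17 (mod 23); (8|23)=+1, (17|23)=-1; sign (−1)^0·+1^2·-1^3 = -1.
(a,b)_31: α=1, u≡15; β=1, v≡19 (mod 31); (15|31)=-1, (19|31)=+1; sign (−1)^1·-1^1·+1^1 = +1.
(a,b)_2: α=-30, β=-22; u≡5, v≡1 (mod 8); ε(u)ε(v)=0·0, αω(v)=-30·0, βω(u)=-22·1; sum ≡ 0  ⇒  +1.
(a,b)_11: α=-2, u≡6; β=-2, v≡8 (mod 11); (6|11)=-1, (8|11)=-1; sign (−1)^0·-1^-2·-1^-2 = +1.
(a,b)_3: α=-4, u≡1; β=-8, v≡2 (mod 3); (1|3)=+1, (2|3)=-1; sign (−1)^0·+1^-8·-1^-4 = +1.
(a,b)_7: α=4, u≡1; β=5, v≡1 (mod 7); (1|7)=+1, (1|7)=+1; sign (−1)^0·+1^5·+1^4 = +1.
(a,b)_19: α=9, u≡11; β=7, v≡7 (mod 19); (11|19)=+1, (7|19)=+1; sign (−1)^1·+1^7·+1^9 = -1.
Ram(16893109, -4902247) = {19, 23}; no ℚ_19-point on the conic.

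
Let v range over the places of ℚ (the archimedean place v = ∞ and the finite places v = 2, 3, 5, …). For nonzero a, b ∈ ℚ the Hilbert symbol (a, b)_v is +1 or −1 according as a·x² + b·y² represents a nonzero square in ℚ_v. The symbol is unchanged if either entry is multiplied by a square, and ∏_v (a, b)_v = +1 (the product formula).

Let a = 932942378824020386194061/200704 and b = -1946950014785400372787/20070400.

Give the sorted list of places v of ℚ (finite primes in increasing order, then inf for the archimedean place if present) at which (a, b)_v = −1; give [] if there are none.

[13, 17]

Mod squares: a ≡ 629, b ≡ -403. Check v ∈ {∞, 2, 5, 7, 13, 17, 23, 29, 31, 37}.
v=2: v_2(a)=-12, v_2(b)=-14; units ≡ 5, 5 (mod 8); ε·ε+αω+βω = 0·0+-12·1+-14·1 ≡ 0  ⇒  (a,b)_2 = +1.
v=31: a=31^4·(≡28), b=31^3·(≡10) mod 31; (28|31)=+1, (10|31)=+1; (−1)^{4·3·15}·(+1)^3·(+1)^4 = +1.
v=23: a=23^0·(≡18), b=23^2·(≡21) mod 23; (18|23)=+1, (21|23)=-1; (−1)^{0·2·11}·(+1)^2·(-1)^0 = +1.
v=7: a=7^-2·(≡3), b=7^-2·(≡5) mod 7; (3|7)=-1, (5|7)=-1; (−1)^{-2·-2·3}·(-1)^-2·(-1)^-2 = +1.
v=5: a=5^0·(≡4), b=5^-2·(≡3) mod 5; (4|5)=+1, (3|5)=-1; (−1)^{0·-2·2}·(+1)^-2·(-1)^0 = +1.
v=13: a=13^6·(≡2), b=13^5·(≡2) mod 13; (2|13)=-1, (2|13)=-1; (−1)^{6·5·6}·(-1)^5·(-1)^6 = -1.
v=17: a=17^3·(≡7), b=17^2·(≡12) mod 17; (7|17)=-1, (12|17)=-1; (−1)^{3·2·8}·(-1)^2·(-1)^3 = -1.
v=∞: 629 > 0 and -403 < 0  ⇒  (a,b)_∞ = +1.
v=29: a=29^2·(≡24), b=29^2·(≡2) mod 29; (24|29)=+1, (2|29)=-1; (−1)^{2·2·14}·(+1)^2·(-1)^2 = +1.
v=37: a=37^3·(≡18), b=37^2·(≡3) mod 37; (18|37)=-1, (3|37)=+1; (−1)^{3·2·18}·(-1)^2·(+1)^3 = +1.
|Ram(629, -403)| = 2, even; anisotropic at {13, 17}.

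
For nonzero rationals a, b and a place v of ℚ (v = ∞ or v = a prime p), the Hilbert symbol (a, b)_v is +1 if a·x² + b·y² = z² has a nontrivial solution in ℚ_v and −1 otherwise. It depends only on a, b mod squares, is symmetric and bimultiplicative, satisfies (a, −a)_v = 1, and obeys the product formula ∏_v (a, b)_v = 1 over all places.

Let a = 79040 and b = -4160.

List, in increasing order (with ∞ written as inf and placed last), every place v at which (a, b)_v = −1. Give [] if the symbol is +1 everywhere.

[2, 13]

Mod squares: a ≡ 1235, b ≡ -65. Check v ∈ {∞, 2, 5, 13, 19}.
v=2: v_2(a)=6, v_2(b)=6; units ≡ 3, 7 (mod 8); ε·ε+αω+βω = 1·1+6·0+6·1 ≡ 1  ⇒  (a,b)_2 = -1.
v=∞: 1235 > 0 and -65 < 0  ⇒  (a,b)_∞ = +1.
v=5: a=5^1·(≡3), b=5^1·(≡3) mod 5; (3|5)=-1, (3|5)=-1; (−1)^{1·1·2}·(-1)^1·(-1)^1 = +1.
v=13: a=13^1·(≡9), b=13^1·(≡5) mod 13; (9|13)=+1, (5|13)=-1; (−1)^{1·1·6}·(+1)^1·(-1)^1 = -1.
v=19: a=19^1·(≡18), b=19^0·(≡1) mod 19; (18|19)=-1, (1|19)=+1; (−1)^{1·0·9}·(-1)^0·(+1)^1 = +1.
(1235, -65 / ℚ) ramifies at {2, 13}: a division algebra.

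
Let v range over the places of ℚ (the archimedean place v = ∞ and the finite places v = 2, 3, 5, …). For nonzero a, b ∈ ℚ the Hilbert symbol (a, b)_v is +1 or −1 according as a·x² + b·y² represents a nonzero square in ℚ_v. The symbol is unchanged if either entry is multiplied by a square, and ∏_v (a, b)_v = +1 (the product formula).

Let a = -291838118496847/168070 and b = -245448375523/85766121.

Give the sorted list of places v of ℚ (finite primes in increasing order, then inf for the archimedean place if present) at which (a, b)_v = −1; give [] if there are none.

Mod squares: a ≡ -33541690, b ≡ -403. Check v ∈ {∞, 2, 3, 5, 7, 13, 23, 29, 31, 37, 41}.
v=31: a=31^1·(≡22), b=31^1·(≡19) mod 31; (22|31)=-1, (19|31)=+1; (−1)^{1·1·15}·(-1)^1·(+1)^1 = +1.
v=13: a=13^1·(≡5), b=13^1·(≡8) mod 13; (5|13)=-1, (8|13)=-1; (−1)^{1·1·6}·(-1)^1·(-1)^1 = +1.
v=∞: -33541690 < 0 and -403 < 0  ⇒  (a,b)_∞ = -1.
v=41: a=41^1·(≡17), b=41^0·(≡14) mod 41; (17|41)=-1, (14|41)=-1; (−1)^{1·0·20}·(-1)^0·(-1)^1 = -1.
v=29: a=29^3·(≡8), b=29^2·(≡3) mod 29; (8|29)=-1, (3|29)=-1; (−1)^{3·2·14}·(-1)^2·(-1)^3 = -1.
v=7: a=7^-5·(≡5), b=7^-6·(≡6) mod 7; (5|7)=-1, (6|7)=-1; (−1)^{-5·-6·3}·(-1)^-6·(-1)^-5 = -1.
v=23: a=23^2·(≡7), b=23^2·(≡11) mod 23; (7|23)=-1, (11|23)=-1; (−1)^{2·2·11}·(-1)^2·(-1)^2 = +1.
v=5: a=5^-1·(≡2), b=5^0·(≡2) mod 5; (2|5)=-1, (2|5)=-1; (−1)^{-1·0·2}·(-1)^0·(-1)^-1 = -1.
v=2: v_2(a)=-1, v_2(b)=0; units ≡ 3, 5 (mod 8); ε·ε+αω+βω = 1·0+-1·1+0·1 ≡ 1  ⇒  (a,b)_2 = -1.
v=37: a=37^2·(≡29), b=37^2·(≡30) mod 37; (29|37)=-1, (30|37)=+1; (−1)^{2·2·18}·(-1)^2·(+1)^2 = +1.
v=3: a=3^0·(≡2), b=3^-6·(≡2) mod 3; (2|3)=-1, (2|3)=-1; (−1)^{0·-6·1}·(-1)^-6·(-1)^0 = +1.
Ram(-33541690, -403) = {2, 5, 7, 29, 41, ∞}; no ℚ_2-point on the conic.

[2, 5, 7, 29, 41, inf]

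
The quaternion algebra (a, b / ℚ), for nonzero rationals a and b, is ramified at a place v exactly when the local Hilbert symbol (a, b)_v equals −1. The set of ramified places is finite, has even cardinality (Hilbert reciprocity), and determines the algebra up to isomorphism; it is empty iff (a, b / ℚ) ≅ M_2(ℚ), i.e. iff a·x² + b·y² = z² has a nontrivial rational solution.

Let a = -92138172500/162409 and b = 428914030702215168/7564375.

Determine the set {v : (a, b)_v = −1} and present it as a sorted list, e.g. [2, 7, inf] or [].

[19, 23]

Mod squares: a ≡ -304589, b ≡ 232921. Check v ∈ {∞, 2, 3, 5, 7, 11, 13, 17, 19, 23, 31, 41}.
v=5: a=5^4·(≡1), b=5^-4·(≡1) mod 5; (1|5)=+1, (1|5)=+1; (−1)^{4·-4·2}·(+1)^-4·(+1)^4 = +1.
v=2: v_2(a)=2, v_2(b)=14; units ≡ 3, 1 (mod 8); ε·ε+αω+βω = 1·0+2·0+14·1 ≡ 0  ⇒  (a,b)_2 = +1.
v=7: a=7^0·(≡2), b=7^-2·(≡3) mod 7; (2|7)=+1, (3|7)=-1; (−1)^{0·-2·3}·(+1)^-2·(-1)^0 = +1.
v=41: a=41^1·(≡39), b=41^1·(≡37) mod 41; (39|41)=+1, (37|41)=+1; (−1)^{1·1·20}·(+1)^1·(+1)^1 = +1.
v=11: a=11^2·(≡5), b=11^4·(≡10) mod 11; (5|11)=+1, (10|11)=-1; (−1)^{2·4·5}·(+1)^4·(-1)^2 = +1.
v=∞: -304589 < 0 and 232921 > 0  ⇒  (a,b)_∞ = +1.
v=23: a=23^1·(≡11), b=23^1·(≡19) mod 23; (11|23)=-1, (19|23)=-1; (−1)^{1·1·11}·(-1)^1·(-1)^1 = -1.
v=31: a=31^-2·(≡29), b=31^0·(≡25) mod 31; (29|31)=-1, (25|31)=+1; (−1)^{-2·0·15}·(-1)^0·(+1)^-2 = +1.
v=19: a=19^1·(≡11), b=19^-1·(≡11) mod 19; (11|19)=+1, (11|19)=+1; (−1)^{1·-1·9}·(+1)^-1·(+1)^1 = -1.
v=13: a=13^-2·(≡10), b=13^-1·(≡4) mod 13; (10|13)=+1, (4|13)=+1; (−1)^{-2·-1·6}·(+1)^-1·(+1)^-2 = +1.
v=17: a=17^1·(≡13), b=17^2·(≡15) mod 17; (13|17)=+1, (15|17)=+1; (−1)^{1·2·8}·(+1)^2·(+1)^1 = +1.
v=3: a=3^0·(≡1), b=3^8·(≡1) mod 3; (1|3)=+1, (1|3)=+1; (−1)^{0·8·1}·(+1)^8·(+1)^0 = +1.
Ram(-304589, 232921) = {19, 23}; no ℚ_19-point on the conic.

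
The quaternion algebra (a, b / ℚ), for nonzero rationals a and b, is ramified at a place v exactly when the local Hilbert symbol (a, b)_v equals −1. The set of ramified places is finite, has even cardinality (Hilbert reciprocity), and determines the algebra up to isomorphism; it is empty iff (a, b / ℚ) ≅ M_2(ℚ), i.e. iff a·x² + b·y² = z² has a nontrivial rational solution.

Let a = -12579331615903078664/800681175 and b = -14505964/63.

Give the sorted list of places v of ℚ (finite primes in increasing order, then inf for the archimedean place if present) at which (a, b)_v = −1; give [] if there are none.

[2, 7, 11, 17, 29, inf]

(a, b) ≡ (-4952467982, -209797) mod (ℚ^×)²; places V = {2, 3, 5, 7, 11, 17, 19, 23, 29, 31, 37, 41, 43, ∞}.
(a,b)_2: α=3, β=2; u≡1, v≡3 (mod 8); ε(u)ε(v)=0·1, αω(v)=3·1, βω(u)=2·0; sum ≡ 1  ⇒  -1.
(a,b)_17: α=1, u≡6; β=1, v≡9 (mod 17); (6|17)=-1, (9|17)=+1; sign (−1)^0·-1^1·+1^1 = -1.
(a,b)_∞: sgn(-4952467982)=−, sgn(-209797)=−, so -1.
(a,b)_29: α=3, u≡7; β=0, v≡2 (mod 29); (7|29)=+1, (2|29)=-1; sign (−1)^0·+1^0·-1^3 = -1.
(a,b)_43: α=1, u≡5; β=1, v≡23 (mod 43); (5|43)=-1, (23|43)=+1; sign (−1)^1·-1^1·+1^1 = +1.
(a,b)_7: α=-1, u≡6; β=-1, v≡5 (mod 7); (6|7)=-1, (5|7)=-1; sign (−1)^1·-1^-1·-1^-1 = -1.
(a,b)_19: α=2, u≡2; β=0, v≡7 (mod 19); (2|19)=-1, (7|19)=+1; sign (−1)^0·-1^0·+1^2 = +1.
(a,b)_37: α=1, u≡36; β=0, v≡7 (mod 37); (36|37)=+1, (7|37)=+1; sign (−1)^0·+1^0·+1^1 = +1.
(a,b)_3: α=-2, u≡1; β=-2, v≡2 (mod 3); (1|3)=+1, (2|3)=-1; sign (−1)^0·+1^-2·-1^-2 = +1.
(a,b)_41: α=1, u≡36; β=1, v≡31 (mod 41); (36|41)=+1, (31|41)=+1; sign (−1)^0·+1^1·+1^1 = +1.
(a,b)_31: α=-2, u≡7; β=0, v≡21 (mod 31); (7|31)=+1, (21|31)=-1; sign (−1)^0·+1^0·-1^-2 = +1.
(a,b)_23: α=-2, u≡3; β=0, v≡8 (mod 23); (3|23)=+1, (8|23)=+1; sign (−1)^0·+1^0·+1^-2 = +1.
(a,b)_11: α=5, u≡2; β=2, v≡2 (mod 11); (2|11)=-1, (2|11)=-1; sign (−1)^0·-1^2·-1^5 = -1.
(a,b)_5: α=-2, u≡3; β=0, v≡2 (mod 5); (3|5)=-1, (2|5)=-1; sign (−1)^0·-1^0·-1^-2 = +1.
(-4952467982, -209797 / ℚ) ramifies at {2, 7, 11, 17, 29, ∞}: a division algebra.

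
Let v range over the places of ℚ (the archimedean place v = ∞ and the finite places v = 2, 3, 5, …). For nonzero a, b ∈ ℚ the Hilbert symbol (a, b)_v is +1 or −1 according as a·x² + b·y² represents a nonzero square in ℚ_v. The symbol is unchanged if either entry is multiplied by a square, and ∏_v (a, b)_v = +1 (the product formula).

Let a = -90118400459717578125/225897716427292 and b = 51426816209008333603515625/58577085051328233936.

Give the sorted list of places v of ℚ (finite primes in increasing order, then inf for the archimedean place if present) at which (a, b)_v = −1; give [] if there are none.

(a, b) ≡ (-651, 21) mod (ℚ^×)²; places V = {2, 3, 5, 7, 13, 23, 31, 47, ∞}.
(a,b)_47: α=4, u≡21; β=6, v≡3 (mod 47); (21|47)=+1, (3|47)=+1; sign (−1)^0·+1^6·+1^4 = +1.
(a,b)_13: α=-4, u≡12; β=-4, v≡11 (mod 13); (12|13)=+1, (11|13)=-1; sign (−1)^0·+1^-4·-1^-4 = +1.
(a,b)_7: α=-11, u≡3; β=-15, v≡5 (mod 7); (3|7)=-1, (5|7)=-1; sign (−1)^1·-1^-15·-1^-11 = -1.
(a,b)_31: α=3, u≡19; β=4, v≡23 (mod 31); (19|31)=+1, (23|31)=-1; sign (−1)^0·+1^4·-1^3 = -1.
(a,b)_23: α=2, u≡4; β=2, v≡22 (mod 23); (4|23)=+1, (22|23)=-1; sign (−1)^0·+1^2·-1^2 = +1.
(a,b)_5: α=8, u≡4; β=10, v≡1 (mod 5); (4|5)=+1, (1|5)=+1; sign (−1)^0·+1^10·+1^8 = +1.
(a,b)_3: α=1, u≡2; β=-3, v≡1 (mod 3); (2|3)=-1, (1|3)=+1; sign (−1)^1·-1^-3·+1^1 = +1.
(a,b)_∞: sgn(-651)=−, sgn(21)=+, so +1.
(a,b)_2: α=-2, β=-4; u≡5, v≡5 (mod 8); ε(u)ε(v)=0·0, αω(v)=-2·1, βω(u)=-4·1; sum ≡ 0  ⇒  +1.
(-651, 21 / ℚ) ramifies at {7, 31}: a division algebra.

[7, 31]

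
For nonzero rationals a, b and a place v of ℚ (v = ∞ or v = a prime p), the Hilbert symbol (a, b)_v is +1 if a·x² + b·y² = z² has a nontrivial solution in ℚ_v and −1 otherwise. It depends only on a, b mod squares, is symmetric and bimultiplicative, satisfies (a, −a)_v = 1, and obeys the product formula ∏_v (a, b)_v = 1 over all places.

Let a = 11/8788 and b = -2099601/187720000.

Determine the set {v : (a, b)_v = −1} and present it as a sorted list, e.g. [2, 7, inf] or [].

[2, 13]

(a, b) ≡ (143, -13) mod (ℚ^×)²; places V = {2, 3, 5, 7, 11, 13, 19, 23, ∞}.
(a,b)_19: α=0, u≡3; β=-2, v≡4 (mod 19); (3|19)=-1, (4|19)=+1; sign (−1)^0·-1^-2·+1^0 = +1.
(a,b)_11: α=1, u≡10; β=0, v≡4 (mod 11); (10|11)=-1, (4|11)=+1; sign (−1)^0·-1^0·+1^1 = +1.
(a,b)_3: α=0, u≡2; β=4, v≡2 (mod 3); (2|3)=-1, (2|3)=-1; sign (−1)^0·-1^4·-1^0 = +1.
(a,b)_2: α=-2, β=-6; u≡7, v≡3 (mod 8); ε(u)ε(v)=1·1, αω(v)=-2·1, βω(u)=-6·0; sum ≡ 1  ⇒  -1.
(a,b)_7: α=0, u≡6; β=2, v≡2 (mod 7); (6|7)=-1, (2|7)=+1; sign (−1)^0·-1^2·+1^0 = +1.
(a,b)_23: α=0, u≡17; β=2, v≡11 (mod 23); (17|23)=-1, (11|23)=-1; sign (−1)^0·-1^2·-1^0 = +1.
(a,b)_13: α=-3, u≡6; β=-1, v≡1 (mod 13); (6|13)=-1, (1|13)=+1; sign (−1)^0·-1^-1·+1^-3 = -1.
(a,b)_∞: sgn(143)=+, sgn(-13)=−, so +1.
(a,b)_5: α=0, u≡2; β=-4, v≡2 (mod 5); (2|5)=-1, (2|5)=-1; sign (−1)^0·-1^-4·-1^0 = +1.
|Ram(143, -13)| = 2, even; anisotropic at {2, 13}.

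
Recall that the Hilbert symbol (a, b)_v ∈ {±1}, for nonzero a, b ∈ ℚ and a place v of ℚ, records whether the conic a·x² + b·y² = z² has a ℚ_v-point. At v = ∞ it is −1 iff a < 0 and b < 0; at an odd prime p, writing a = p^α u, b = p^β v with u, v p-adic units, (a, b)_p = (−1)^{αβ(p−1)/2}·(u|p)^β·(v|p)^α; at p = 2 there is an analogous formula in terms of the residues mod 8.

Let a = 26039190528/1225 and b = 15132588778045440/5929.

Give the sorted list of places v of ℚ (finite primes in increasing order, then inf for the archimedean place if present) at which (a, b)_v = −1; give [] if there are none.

[3, 5, 31, 37]

Mod squares: a ≡ 313937, b ≡ 295815. Check v ∈ {∞, 2, 3, 5, 7, 11, 13, 19, 31, 37, 41}.
v=37: a=37^0·(≡20), b=37^1·(≡33) mod 37; (20|37)=-1, (33|37)=+1; (−1)^{0·1·18}·(-1)^1·(+1)^0 = -1.
v=13: a=13^1·(≡2), b=13^1·(≡7) mod 13; (2|13)=-1, (7|13)=-1; (−1)^{1·1·6}·(-1)^1·(-1)^1 = +1.
v=19: a=19^1·(≡12), b=19^2·(≡1) mod 19; (12|19)=-1, (1|19)=+1; (−1)^{1·2·9}·(-1)^2·(+1)^1 = +1.
v=31: a=31^1·(≡23), b=31^2·(≡30) mod 31; (23|31)=-1, (30|31)=-1; (−1)^{1·2·15}·(-1)^2·(-1)^1 = -1.
v=5: a=5^-2·(≡2), b=5^1·(≡2) mod 5; (2|5)=-1, (2|5)=-1; (−1)^{-2·1·2}·(-1)^1·(-1)^-2 = -1.
v=∞: 313937 > 0 and 295815 > 0  ⇒  (a,b)_∞ = +1.
v=7: a=7^-2·(≡2), b=7^-2·(≡1) mod 7; (2|7)=+1, (1|7)=+1; (−1)^{-2·-2·3}·(+1)^-2·(+1)^-2 = +1.
v=11: a=11^0·(≡8), b=11^-2·(≡4) mod 11; (8|11)=-1, (4|11)=+1; (−1)^{0·-2·5}·(-1)^-2·(+1)^0 = +1.
v=3: a=3^4·(≡2), b=3^3·(≡1) mod 3; (2|3)=-1, (1|3)=+1; (−1)^{4·3·1}·(-1)^3·(+1)^4 = -1.
v=41: a=41^1·(≡2), b=41^1·(≡25) mod 41; (2|41)=+1, (25|41)=+1; (−1)^{1·1·20}·(+1)^1·(+1)^1 = +1.
v=2: v_2(a)=10, v_2(b)=14; units ≡ 1, 7 (mod 8); ε·ε+αω+βω = 0·1+10·0+14·0 ≡ 0  ⇒  (a,b)_2 = +1.
|Ram(313937, 295815)| = 4, even; anisotropic at {3, 5, 31, 37}.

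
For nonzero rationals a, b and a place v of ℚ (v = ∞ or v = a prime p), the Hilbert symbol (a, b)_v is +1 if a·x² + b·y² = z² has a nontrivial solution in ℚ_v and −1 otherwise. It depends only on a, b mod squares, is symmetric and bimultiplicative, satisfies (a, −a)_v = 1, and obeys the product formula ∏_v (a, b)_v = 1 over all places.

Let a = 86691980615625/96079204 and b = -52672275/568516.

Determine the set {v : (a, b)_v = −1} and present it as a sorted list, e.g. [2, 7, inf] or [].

(a, b) ≡ (385, -19) mod (ℚ^×)²; places V = {2, 3, 5, 7, 11, 13, 19, 29, 37, ∞}.
(a,b)_37: α=2, u≡6; β=2, v≡24 (mod 37); (6|37)=-1, (24|37)=-1; sign (−1)^0·-1^2·-1^2 = +1.
(a,b)_7: α=1, u≡6; β=0, v≡4 (mod 7); (6|7)=-1, (4|7)=+1; sign (−1)^0·-1^0·+1^1 = +1.
(a,b)_2: α=-2, β=-2; u≡1, v≡5 (mod 8); ε(u)ε(v)=0·0, αω(v)=-2·1, βω(u)=-2·0; sum ≡ 0  ⇒  +1.
(a,b)_29: α=-2, u≡27; β=-2, v≡15 (mod 29); (27|29)=-1, (15|29)=-1; sign (−1)^0·-1^-2·-1^-2 = +1.
(a,b)_13: α=-4, u≡6; β=-2, v≡2 (mod 13); (6|13)=-1, (2|13)=-1; sign (−1)^0·-1^-2·-1^-4 = +1.
(a,b)_11: α=1, u≡10; β=0, v≡5 (mod 11); (10|11)=-1, (5|11)=+1; sign (−1)^0·-1^0·+1^1 = +1.
(a,b)_∞: sgn(385)=+, sgn(-19)=−, so +1.
(a,b)_19: α=2, u≡11; β=1, v≡15 (mod 19); (11|19)=+1, (15|19)=-1; sign (−1)^0·+1^1·-1^2 = +1.
(a,b)_5: α=5, u≡3; β=2, v≡4 (mod 5); (3|5)=-1, (4|5)=+1; sign (−1)^0·-1^2·+1^5 = +1.
(a,b)_3: α=6, u≡1; β=4, v≡2 (mod 3); (1|3)=+1, (2|3)=-1; sign (−1)^0·+1^4·-1^6 = +1.
Every local symbol is +1, so the conic 385·x² + -19·y² = z² has ℚ_v-points for all v and hence a ℚ-point; (a, b / ℚ) ≅ M_2(ℚ).

[]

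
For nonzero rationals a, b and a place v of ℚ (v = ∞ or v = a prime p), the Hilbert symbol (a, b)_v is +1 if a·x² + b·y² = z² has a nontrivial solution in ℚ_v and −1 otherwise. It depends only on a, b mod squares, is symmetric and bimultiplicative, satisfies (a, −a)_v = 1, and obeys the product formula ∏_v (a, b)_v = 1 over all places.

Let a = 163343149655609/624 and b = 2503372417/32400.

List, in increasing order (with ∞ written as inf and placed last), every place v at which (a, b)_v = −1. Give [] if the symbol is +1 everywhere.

[11, 13]

Mod squares: a ≡ 8151, b ≡ 96577. Check v ∈ {∞, 2, 3, 5, 7, 11, 13, 17, 19, 23}.
v=5: a=5^0·(≡1), b=5^-2·(≡2) mod 5; (1|5)=+1, (2|5)=-1; (−1)^{0·-2·2}·(+1)^-2·(-1)^0 = +1.
v=2: v_2(a)=-4, v_2(b)=-4; units ≡ 7, 1 (mod 8); ε·ε+αω+βω = 1·0+-4·0+-4·0 ≡ 0  ⇒  (a,b)_2 = +1.
v=19: a=19^3·(≡17), b=19^1·(≡10) mod 19; (17|19)=+1, (10|19)=-1; (−1)^{3·1·9}·(+1)^1·(-1)^3 = +1.
v=17: a=17^4·(≡16), b=17^1·(≡6) mod 17; (16|17)=+1, (6|17)=-1; (−1)^{4·1·8}·(+1)^1·(-1)^4 = +1.
v=23: a=23^2·(≡3), b=23^3·(≡1) mod 23; (3|23)=+1, (1|23)=+1; (−1)^{2·3·11}·(+1)^3·(+1)^2 = +1.
v=11: a=11^1·(≡9), b=11^0·(≡8) mod 11; (9|11)=+1, (8|11)=-1; (−1)^{1·0·5}·(+1)^0·(-1)^1 = -1.
v=∞: 8151 > 0 and 96577 > 0  ⇒  (a,b)_∞ = +1.
v=13: a=13^-1·(≡3), b=13^1·(≡5) mod 13; (3|13)=+1, (5|13)=-1; (−1)^{-1·1·6}·(+1)^1·(-1)^-1 = -1.
v=3: a=3^-1·(≡2), b=3^-4·(≡1) mod 3; (2|3)=-1, (1|3)=+1; (−1)^{-1·-4·1}·(-1)^-4·(+1)^-1 = +1.
v=7: a=7^2·(≡6), b=7^2·(≡5) mod 7; (6|7)=-1, (5|7)=-1; (−1)^{2·2·3}·(-1)^2·(-1)^2 = +1.
Ram(8151, 96577) = {11, 13}; no ℚ_11-point on the conic.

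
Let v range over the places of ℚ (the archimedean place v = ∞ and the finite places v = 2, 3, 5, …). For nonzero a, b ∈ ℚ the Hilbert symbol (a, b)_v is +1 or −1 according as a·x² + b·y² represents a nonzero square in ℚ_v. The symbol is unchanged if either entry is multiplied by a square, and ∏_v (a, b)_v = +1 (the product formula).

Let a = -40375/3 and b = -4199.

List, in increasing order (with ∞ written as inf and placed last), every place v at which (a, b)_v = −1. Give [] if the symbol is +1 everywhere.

(a, b) ≡ (-4845, -4199) mod (ℚ^×)²; places V = {2, 3, 5, 13, 17, 19, ∞}.
(a,b)_17: α=1, u≡13; β=1, v≡8 (mod 17); (13|17)=+1, (8|17)=+1; sign (−1)^0·+1^1·+1^1 = +1.
(a,b)_3: α=-1, u≡2; β=0, v≡1 (mod 3); (2|3)=-1, (1|3)=+1; sign (−1)^0·-1^0·+1^-1 = +1.
(a,b)_5: α=3, u≡4; β=0, v≡1 (mod 5); (4|5)=+1, (1|5)=+1; sign (−1)^0·+1^0·+1^3 = +1.
(a,b)_2: α=0, β=0; u≡3, v≡1 (mod 8); ε(u)ε(v)=1·0, αω(v)=0·0, βω(u)=0·1; sum ≡ 0  ⇒  +1.
(a,b)_19: α=1, u≡1; β=1, v≡7 (mod 19); (1|19)=+1, (7|19)=+1; sign (−1)^1·+1^1·+1^1 = -1.
(a,b)_13: α=0, u≡1; β=1, v≡2 (mod 13); (1|13)=+1, (2|13)=-1; sign (−1)^0·+1^1·-1^0 = +1.
(a,b)_∞: sgn(-4845)=−, sgn(-4199)=−, so -1.
(-4845, -4199 / ℚ) ramifies at {19, ∞}: a division algebra.

[19, inf]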